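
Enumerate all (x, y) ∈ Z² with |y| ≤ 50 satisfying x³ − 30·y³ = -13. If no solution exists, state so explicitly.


The equation is x³ - 30y³ = -13. For fixed y, x³ = 30·y³ − 13, so a solution requires the RHS to be a perfect cube.
Strategy: iterate y from -50 to 50, compute RHS = 30·y³ − 13, and check whether it is a (positive or negative) perfect cube.
Check small values of y:
  y = 0: RHS = -13 is not a perfect cube.
  y = 1: RHS = 17 is not a perfect cube.
  y = -1: RHS = -43 is not a perfect cube.
  y = 2: RHS = 227 is not a perfect cube.
  y = -2: RHS = -253 is not a perfect cube.
  y = 3: RHS = 797 is not a perfect cube.
  y = -3: RHS = -823 is not a perfect cube.
Continuing the search up to |y| = 50 finds no solutions either.
No (x, y) in the scanned range satisfies the equation.

No integer solutions with |y| ≤ 50.


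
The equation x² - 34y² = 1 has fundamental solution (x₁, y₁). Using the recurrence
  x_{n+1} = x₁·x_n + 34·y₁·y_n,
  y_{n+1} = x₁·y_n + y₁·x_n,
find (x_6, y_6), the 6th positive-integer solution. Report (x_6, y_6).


Step 1: Find the fundamental solution (x₁, y₁) of x² - 34y² = 1.
  Expand √34 as a continued fraction. a₀ = ⌊√34⌋ = 5; iterate m_{k+1} = d_k·a_k − m_k, d_{k+1} = (34 − m_{k+1}²)/d_k, a_{k+1} = ⌊(a₀ + m_{k+1})/d_{k+1}⌋ (starting m₀ = 0, d₀ = 1), with convergents p_k = a_k·p_{k-1} + p_{k-2}, q_k = a_k·q_{k-1} + q_{k-2} (p₋₁ = 1, q₋₁ = 0):
  k = 0: a₀ = 5; p₀/q₀ = 5/1; p₀² − 34·q₀² = 25 − 34 = -9.
  k = 1: m = 5, d = 9, a = ⌊(5 + 5)/9⌋ = 1; p/q = (1·5 + 1)/(1·1 + 0) = 6/1; p² − 34·q² = 36 − 34 = 2.
  k = 2: m = 4, d = 2, a = ⌊(5 + 4)/2⌋ = 4; p/q = (4·6 + 5)/(4·1 + 1) = 29/5; p² − 34·q² = 841 − 850 = -9.
  k = 3: m = 4, d = 9, a = ⌊(5 + 4)/9⌋ = 1; p/q = (1·29 + 6)/(1·5 + 1) = 35/6; p² − 34·q² = 1225 − 1224 = 1.
  The first convergent with p² − 34·q² = 1 gives the fundamental solution (x₁, y₁) = (35, 6).
Step 2: Apply the recurrence (x_{n+1}, y_{n+1}) = (x₁x_n + 34y₁y_n, x₁y_n + y₁x_n) repeatedly.
  From (x_1, y_1) = (35, 6): x_2 = 35·35 + 34·6·6 = 2449; y_2 = 35·6 + 6·35 = 420.
  From (x_2, y_2) = (2449, 420): x_3 = 35·2449 + 34·6·420 = 171395; y_3 = 35·420 + 6·2449 = 29394.
  From (x_3, y_3) = (171395, 29394): x_4 = 35·171395 + 34·6·29394 = 11995201; y_4 = 35·29394 + 6·171395 = 2057160.
  From (x_4, y_4) = (11995201, 2057160): x_5 = 35·11995201 + 34·6·2057160 = 839492675; y_5 = 35·2057160 + 6·11995201 = 143971806.
  From (x_5, y_5) = (839492675, 143971806): x_6 = 35·839492675 + 34·6·143971806 = 58752492049; y_6 = 35·143971806 + 6·839492675 = 10075969260.
Step 3: Verify x_6² - 34·y_6² = 3451855321967808218401 - 3451855321967808218400 = 1 (should be 1). ✓

(x_1, y_1) = (35, 6); (x_6, y_6) = (58752492049, 10075969260).


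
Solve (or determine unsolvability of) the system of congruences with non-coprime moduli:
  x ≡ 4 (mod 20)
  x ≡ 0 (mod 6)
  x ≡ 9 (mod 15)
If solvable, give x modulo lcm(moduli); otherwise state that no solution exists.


Moduli 20, 6, 15 are not pairwise coprime, so CRT works modulo lcm(m_i) when all pairwise compatibility conditions hold.
Pairwise compatibility: gcd(m_i, m_j) must divide a_i - a_j for every pair.
Merge one congruence at a time:
  Start: x ≡ 4 (mod 20).
  Combine with x ≡ 0 (mod 6): gcd(20, 6) = 2; 0 - 4 = -4, which IS divisible by 2, so compatible.
    Write x = 4 + 20·t and substitute into x ≡ 0 (mod 6): 20·t ≡ 0 − 4 = -4 (mod 6).
    Divide the congruence (and modulus) by g = 2: 10·t ≡ -2 (mod 3).
    Reduce coefficients mod 3: 1·t ≡ 1 (mod 3).
    So t ≡ 1 (mod 3).
    Then x = 4 + 20·1 = 24, valid modulo lcm(20, 6) = 60: x ≡ 24 (mod 60).
  Combine with x ≡ 9 (mod 15): gcd(60, 15) = 15; 9 - 24 = -15, which IS divisible by 15, so compatible.
    Write x = 24 + 60·t and substitute into x ≡ 9 (mod 15): 60·t ≡ 9 − 24 = -15 (mod 15).
    Divide the congruence (and modulus) by g = 15: 4·t ≡ -1 (mod 1).
    Modulo 1 every t works; take t = 0.
    Then x = 24 + 60·0 = 24, valid modulo lcm(60, 15) = 60: x ≡ 24 (mod 60).
Verify: 24 mod 20 = 4, 24 mod 6 = 0, 24 mod 15 = 9.

x ≡ 24 (mod 60).


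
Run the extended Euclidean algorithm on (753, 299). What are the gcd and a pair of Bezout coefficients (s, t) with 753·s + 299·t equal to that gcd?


Euclidean algorithm on (753, 299) — divide until remainder is 0:
  753 = 2 · 299 + 155
  299 = 1 · 155 + 144
  155 = 1 · 144 + 11
  144 = 13 · 11 + 1
  11 = 11 · 1 + 0
gcd(753, 299) = 1.
Track Bezout coefficients alongside the remainders: start with r₀ = 753 = a·1 + b·0 (s = 1, t = 0) and r₁ = 299 = a·0 + b·1 (s = 0, t = 1); each new remainder r_{k+1} = r_{k-1} − q_k·r_k inherits s_{k+1} = s_{k-1} − q_k·s_k, t_{k+1} = t_{k-1} − q_k·t_k, so r_k = a·s_k + b·t_k at every step:
  q = 2: r = 155, s = 1 − 2·0 = 1, t = 0 − 2·1 = -2  (check: 753·1 + 299·(-2) = 155)
  q = 1: r = 144, s = 0 − 1·1 = -1, t = 1 − 1·(-2) = 3  (check: 753·(-1) + 299·3 = 144)
  q = 1: r = 11, s = 1 − 1·(-1) = 2, t = -2 − 1·3 = -5  (check: 753·2 + 299·(-5) = 11)
  q = 13: r = 1, s = -1 − 13·2 = -27, t = 3 − 13·(-5) = 68  (check: 753·(-27) + 299·68 = 1)
The row with r = 1 (the gcd) gives the Bezout coefficients s = -27, t = 68.
Result: 753 · (-27) + 299 · (68) = 1.

gcd(753, 299) = 1; s = -27, t = 68 (check: 753·(-27) + 299·68 = 1).


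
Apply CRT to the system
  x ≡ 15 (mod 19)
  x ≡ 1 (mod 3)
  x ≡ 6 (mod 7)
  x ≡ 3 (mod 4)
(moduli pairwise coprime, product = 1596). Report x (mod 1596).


Product of moduli M = 19 · 3 · 7 · 4 = 1596.
Merge one congruence at a time:
  Start: x ≡ 15 (mod 19).
  Combine with x ≡ 1 (mod 3); new modulus lcm = 57.
    Write x = 15 + 19·t and substitute into x ≡ 1 (mod 3): 19·t ≡ 1 − 15 = -14 (mod 3).
    Reduce coefficients mod 3: 1·t ≡ 1 (mod 3).
    So t ≡ 1 (mod 3).
    Then x = 15 + 19·1 = 34, valid modulo lcm(19, 3) = 57: x ≡ 34 (mod 57).
  Combine with x ≡ 6 (mod 7); new modulus lcm = 399.
    Write x = 34 + 57·t and substitute into x ≡ 6 (mod 7): 57·t ≡ 6 − 34 = -28 (mod 7).
    Reduce coefficients mod 7: 1·t ≡ 0 (mod 7).
    So t ≡ 0 (mod 7).
    Then x = 34 + 57·0 = 34, valid modulo lcm(57, 7) = 399: x ≡ 34 (mod 399).
  Combine with x ≡ 3 (mod 4); new modulus lcm = 1596.
    Write x = 34 + 399·t and substitute into x ≡ 3 (mod 4): 399·t ≡ 3 − 34 = -31 (mod 4).
    Reduce coefficients mod 4: 3·t ≡ 1 (mod 4).
    The inverse of 3 mod 4 is 3 (since 3·3 = 9 = 2·4 + 1), so t ≡ 3·1 = 3 ≡ 3 (mod 4).
    Then x = 34 + 399·3 = 1231, valid modulo lcm(399, 4) = 1596: x ≡ 1231 (mod 1596).
Verify against each original: 1231 mod 19 = 15, 1231 mod 3 = 1, 1231 mod 7 = 6, 1231 mod 4 = 3.

x ≡ 1231 (mod 1596).


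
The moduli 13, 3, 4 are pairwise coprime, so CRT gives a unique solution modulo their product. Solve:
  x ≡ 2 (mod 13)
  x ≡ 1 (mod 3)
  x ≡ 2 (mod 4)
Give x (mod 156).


Moduli 13, 3, 4 are pairwise coprime; by CRT there is a unique solution modulo M = 13 · 3 · 4 = 156.
Solve pairwise, accumulating the modulus:
  Start with x ≡ 2 (mod 13).
  Combine with x ≡ 1 (mod 3): since gcd(13, 3) = 1, we get a unique residue mod 39.
    Write x = 2 + 13·t and substitute into x ≡ 1 (mod 3): 13·t ≡ 1 − 2 = -1 (mod 3).
    Reduce coefficients mod 3: 1·t ≡ 2 (mod 3).
    So t ≡ 2 (mod 3).
    Then x = 2 + 13·2 = 28, valid modulo lcm(13, 3) = 39: x ≡ 28 (mod 39).
  Combine with x ≡ 2 (mod 4): since gcd(39, 4) = 1, we get a unique residue mod 156.
    Write x = 28 + 39·t and substitute into x ≡ 2 (mod 4): 39·t ≡ 2 − 28 = -26 (mod 4).
    Reduce coefficients mod 4: 3·t ≡ 2 (mod 4).
    The inverse of 3 mod 4 is 3 (since 3·3 = 9 = 2·4 + 1), so t ≡ 3·2 = 6 ≡ 2 (mod 4).
    Then x = 28 + 39·2 = 106, valid modulo lcm(39, 4) = 156: x ≡ 106 (mod 156).
Verify: 106 mod 13 = 2 ✓, 106 mod 3 = 1 ✓, 106 mod 4 = 2 ✓.

x ≡ 106 (mod 156).


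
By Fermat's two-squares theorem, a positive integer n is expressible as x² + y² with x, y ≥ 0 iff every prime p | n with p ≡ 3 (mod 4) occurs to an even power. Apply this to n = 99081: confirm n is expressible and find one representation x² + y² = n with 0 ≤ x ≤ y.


Step 1: Factor n = 99081 = 3^2 · 101 · 109.
Step 2: Check the mod-4 condition on each prime factor: 3 ≡ 3 (mod 4), exponent 2 (must be even); 101 ≡ 1 (mod 4), exponent 1; 109 ≡ 1 (mod 4), exponent 1.
All primes ≡ 3 (mod 4) appear to even exponent (or don't appear), so by the two-squares theorem n IS expressible as a sum of two squares.
Step 3: Build a representation. Group n = k² · m with k = 3 and m = 101 · 109 = 11009 (a product of primes ≡ 1 (mod 4)); a representation of m scales to one of n via (k·x)² + (k·y)² = k²(x² + y²). Each prime p ≡ 1 (mod 4) is itself a sum of two squares; find a² by testing p − a² for a perfect square:
  101: 101 − 1² = 100 = 10² ⇒ 101 = 1² + 10².
  109: 109 − 1² = 108, 109 − 2² = 105, 109 − 3² = 100 = 10² ⇒ 109 = 3² + 10².
  Combine using the Brahmagupta–Fibonacci identity (a² + b²)(c² + d²) = (ac − bd)² + (ad + bc)² = (ac + bd)² + (ad − bc)²:
  101 · 109 = 11009: from (1² + 10²)(3² + 10²), take (1·3 − 10·10, 1·10 + 10·3) = (3 − 100, 10 + 30) = (-97, 40); dropping signs (only squares matter) gives (97, 40); check 97² + 40² = 9409 + 1600 = 11009 ✓.
  Scale by k = 3: (3·97, 3·40) = (291, 120).
Step 4: Order so x ≤ y and verify: 120² + 291² = 14400 + 84681 = 99081 = n. ✓

n = 99081 = 120² + 291² (one valid representation with x ≤ y).


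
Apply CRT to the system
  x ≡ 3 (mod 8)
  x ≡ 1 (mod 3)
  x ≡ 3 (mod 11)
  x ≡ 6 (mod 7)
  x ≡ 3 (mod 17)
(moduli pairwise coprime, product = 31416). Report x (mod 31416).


Product of moduli M = 8 · 3 · 11 · 7 · 17 = 31416.
Merge one congruence at a time:
  Start: x ≡ 3 (mod 8).
  Combine with x ≡ 1 (mod 3); new modulus lcm = 24.
    Write x = 3 + 8·t and substitute into x ≡ 1 (mod 3): 8·t ≡ 1 − 3 = -2 (mod 3).
    Reduce coefficients mod 3: 2·t ≡ 1 (mod 3).
    The inverse of 2 mod 3 is 2 (since 2·2 = 4 = 1·3 + 1), so t ≡ 2·1 = 2 ≡ 2 (mod 3).
    Then x = 3 + 8·2 = 19, valid modulo lcm(8, 3) = 24: x ≡ 19 (mod 24).
  Combine with x ≡ 3 (mod 11); new modulus lcm = 264.
    Write x = 19 + 24·t and substitute into x ≡ 3 (mod 11): 24·t ≡ 3 − 19 = -16 (mod 11).
    Reduce coefficients mod 11: 2·t ≡ 6 (mod 11).
    The inverse of 2 mod 11 is 6 (since 2·6 = 12 = 1·11 + 1), so t ≡ 6·6 = 36 ≡ 3 (mod 11).
    Then x = 19 + 24·3 = 91, valid modulo lcm(24, 11) = 264: x ≡ 91 (mod 264).
  Combine with x ≡ 6 (mod 7); new modulus lcm = 1848.
    Write x = 91 + 264·t and substitute into x ≡ 6 (mod 7): 264·t ≡ 6 − 91 = -85 (mod 7).
    Reduce coefficients mod 7: 5·t ≡ 6 (mod 7).
    The inverse of 5 mod 7 is 3 (since 5·3 = 15 = 2·7 + 1), so t ≡ 3·6 = 18 ≡ 4 (mod 7).
    Then x = 91 + 264·4 = 1147, valid modulo lcm(264, 7) = 1848: x ≡ 1147 (mod 1848).
  Combine with x ≡ 3 (mod 17); new modulus lcm = 31416.
    Write x = 1147 + 1848·t and substitute into x ≡ 3 (mod 17): 1848·t ≡ 3 − 1147 = -1144 (mod 17).
    Reduce coefficients mod 17: 12·t ≡ 12 (mod 17).
    The inverse of 12 mod 17 is 10 (since 12·10 = 120 = 7·17 + 1), so t ≡ 10·12 = 120 ≡ 1 (mod 17).
    Then x = 1147 + 1848·1 = 2995, valid modulo lcm(1848, 17) = 31416: x ≡ 2995 (mod 31416).
Verify against each original: 2995 mod 8 = 3, 2995 mod 3 = 1, 2995 mod 11 = 3, 2995 mod 7 = 6, 2995 mod 17 = 3.

x ≡ 2995 (mod 31416).


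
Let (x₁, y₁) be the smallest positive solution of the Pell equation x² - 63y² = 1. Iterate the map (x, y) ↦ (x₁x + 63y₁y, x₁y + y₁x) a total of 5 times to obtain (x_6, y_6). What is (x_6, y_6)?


Step 1: Find the fundamental solution (x₁, y₁) of x² - 63y² = 1.
  Expand √63 as a continued fraction. a₀ = ⌊√63⌋ = 7; iterate m_{k+1} = d_k·a_k − m_k, d_{k+1} = (63 − m_{k+1}²)/d_k, a_{k+1} = ⌊(a₀ + m_{k+1})/d_{k+1}⌋ (starting m₀ = 0, d₀ = 1), with convergents p_k = a_k·p_{k-1} + p_{k-2}, q_k = a_k·q_{k-1} + q_{k-2} (p₋₁ = 1, q₋₁ = 0):
  k = 0: a₀ = 7; p₀/q₀ = 7/1; p₀² − 63·q₀² = 49 − 63 = -14.
  k = 1: m = 7, d = 14, a = ⌊(7 + 7)/14⌋ = 1; p/q = (1·7 + 1)/(1·1 + 0) = 8/1; p² − 63·q² = 64 − 63 = 1.
  The first convergent with p² − 63·q² = 1 gives the fundamental solution (x₁, y₁) = (8, 1).
Step 2: Apply the recurrence (x_{n+1}, y_{n+1}) = (x₁x_n + 63y₁y_n, x₁y_n + y₁x_n) repeatedly.
  From (x_1, y_1) = (8, 1): x_2 = 8·8 + 63·1·1 = 127; y_2 = 8·1 + 1·8 = 16.
  From (x_2, y_2) = (127, 16): x_3 = 8·127 + 63·1·16 = 2024; y_3 = 8·16 + 1·127 = 255.
  From (x_3, y_3) = (2024, 255): x_4 = 8·2024 + 63·1·255 = 32257; y_4 = 8·255 + 1·2024 = 4064.
  From (x_4, y_4) = (32257, 4064): x_5 = 8·32257 + 63·1·4064 = 514088; y_5 = 8·4064 + 1·32257 = 64769.
  From (x_5, y_5) = (514088, 64769): x_6 = 8·514088 + 63·1·64769 = 8193151; y_6 = 8·64769 + 1·514088 = 1032240.
Step 3: Verify x_6² - 63·y_6² = 67127723308801 - 67127723308800 = 1 (should be 1). ✓

(x_1, y_1) = (8, 1); (x_6, y_6) = (8193151, 1032240).


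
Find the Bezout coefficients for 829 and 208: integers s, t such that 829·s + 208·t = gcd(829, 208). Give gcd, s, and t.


Euclidean algorithm on (829, 208) — divide until remainder is 0:
  829 = 3 · 208 + 205
  208 = 1 · 205 + 3
  205 = 68 · 3 + 1
  3 = 3 · 1 + 0
gcd(829, 208) = 1.
Track Bezout coefficients alongside the remainders: start with r₀ = 829 = a·1 + b·0 (s = 1, t = 0) and r₁ = 208 = a·0 + b·1 (s = 0, t = 1); each new remainder r_{k+1} = r_{k-1} − q_k·r_k inherits s_{k+1} = s_{k-1} − q_k·s_k, t_{k+1} = t_{k-1} − q_k·t_k, so r_k = a·s_k + b·t_k at every step:
  q = 3: r = 205, s = 1 − 3·0 = 1, t = 0 − 3·1 = -3  (check: 829·1 + 208·(-3) = 205)
  q = 1: r = 3, s = 0 − 1·1 = -1, t = 1 − 1·(-3) = 4  (check: 829·(-1) + 208·4 = 3)
  q = 68: r = 1, s = 1 − 68·(-1) = 69, t = -3 − 68·4 = -275  (check: 829·69 + 208·(-275) = 1)
The row with r = 1 (the gcd) gives the Bezout coefficients s = 69, t = -275.
Result: 829 · (69) + 208 · (-275) = 1.

gcd(829, 208) = 1; s = 69, t = -275 (check: 829·69 + 208·(-275) = 1).


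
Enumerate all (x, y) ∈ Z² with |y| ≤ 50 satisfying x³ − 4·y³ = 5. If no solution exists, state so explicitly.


The equation is x³ - 4y³ = 5. For fixed y, x³ = 4·y³ + 5, so a solution requires the RHS to be a perfect cube.
Strategy: iterate y from -50 to 50, compute RHS = 4·y³ + 5, and check whether it is a (positive or negative) perfect cube.
Check small values of y:
  y = 0: RHS = 5 is not a perfect cube.
  y = 1: RHS = 9 is not a perfect cube.
  y = -1: RHS = 1 = (1)³ ⇒ x = 1 works.
  y = 2: RHS = 37 is not a perfect cube.
  y = -2: RHS = -27 = (-3)³ ⇒ x = -3 works.
  y = 3: RHS = 113 is not a perfect cube.
  y = -3: RHS = -103 is not a perfect cube.
Continuing the search up to |y| = 50 finds no further solutions beyond those listed.
Collected solutions: (1, -1), (-3, -2).

Solutions (with |y| ≤ 50): (1, -1), (-3, -2).


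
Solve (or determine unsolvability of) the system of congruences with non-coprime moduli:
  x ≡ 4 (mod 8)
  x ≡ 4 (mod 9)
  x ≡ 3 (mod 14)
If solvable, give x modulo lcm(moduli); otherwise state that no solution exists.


Moduli 8, 9, 14 are not pairwise coprime, so CRT works modulo lcm(m_i) when all pairwise compatibility conditions hold.
Pairwise compatibility: gcd(m_i, m_j) must divide a_i - a_j for every pair.
Merge one congruence at a time:
  Start: x ≡ 4 (mod 8).
  Combine with x ≡ 4 (mod 9): gcd(8, 9) = 1; 4 - 4 = 0, which IS divisible by 1, so compatible.
    Write x = 4 + 8·t and substitute into x ≡ 4 (mod 9): 8·t ≡ 4 − 4 = 0 (mod 9).
    The inverse of 8 mod 9 is 8 (since 8·8 = 64 = 7·9 + 1), so t ≡ 8·0 = 0 ≡ 0 (mod 9).
    Then x = 4 + 8·0 = 4, valid modulo lcm(8, 9) = 72: x ≡ 4 (mod 72).
  Combine with x ≡ 3 (mod 14): gcd(72, 14) = 2, and 3 - 4 = -1 is NOT divisible by 2.
    ⇒ system is inconsistent (no integer solution).

No solution (the system is inconsistent).


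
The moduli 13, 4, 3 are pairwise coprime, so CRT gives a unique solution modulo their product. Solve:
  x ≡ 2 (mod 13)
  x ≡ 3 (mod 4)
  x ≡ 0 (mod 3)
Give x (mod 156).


Moduli 13, 4, 3 are pairwise coprime; by CRT there is a unique solution modulo M = 13 · 4 · 3 = 156.
Solve pairwise, accumulating the modulus:
  Start with x ≡ 2 (mod 13).
  Combine with x ≡ 3 (mod 4): since gcd(13, 4) = 1, we get a unique residue mod 52.
    Write x = 2 + 13·t and substitute into x ≡ 3 (mod 4): 13·t ≡ 3 − 2 = 1 (mod 4).
    Reduce coefficients mod 4: 1·t ≡ 1 (mod 4).
    So t ≡ 1 (mod 4).
    Then x = 2 + 13·1 = 15, valid modulo lcm(13, 4) = 52: x ≡ 15 (mod 52).
  Combine with x ≡ 0 (mod 3): since gcd(52, 3) = 1, we get a unique residue mod 156.
    Write x = 15 + 52·t and substitute into x ≡ 0 (mod 3): 52·t ≡ 0 − 15 = -15 (mod 3).
    Reduce coefficients mod 3: 1·t ≡ 0 (mod 3).
    So t ≡ 0 (mod 3).
    Then x = 15 + 52·0 = 15, valid modulo lcm(52, 3) = 156: x ≡ 15 (mod 156).
Verify: 15 mod 13 = 2 ✓, 15 mod 4 = 3 ✓, 15 mod 3 = 0 ✓.

x ≡ 15 (mod 156).


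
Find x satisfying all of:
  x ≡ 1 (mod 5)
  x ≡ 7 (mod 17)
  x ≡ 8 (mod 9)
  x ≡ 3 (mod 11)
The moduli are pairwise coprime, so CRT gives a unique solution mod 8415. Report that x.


Product of moduli M = 5 · 17 · 9 · 11 = 8415.
Merge one congruence at a time:
  Start: x ≡ 1 (mod 5).
  Combine with x ≡ 7 (mod 17); new modulus lcm = 85.
    Write x = 1 + 5·t and substitute into x ≡ 7 (mod 17): 5·t ≡ 7 − 1 = 6 (mod 17).
    The inverse of 5 mod 17 is 7 (since 5·7 = 35 = 2·17 + 1), so t ≡ 7·6 = 42 ≡ 8 (mod 17).
    Then x = 1 + 5·8 = 41, valid modulo lcm(5, 17) = 85: x ≡ 41 (mod 85).
  Combine with x ≡ 8 (mod 9); new modulus lcm = 765.
    Write x = 41 + 85·t and substitute into x ≡ 8 (mod 9): 85·t ≡ 8 − 41 = -33 (mod 9).
    Reduce coefficients mod 9: 4·t ≡ 3 (mod 9).
    The inverse of 4 mod 9 is 7 (since 4·7 = 28 = 3·9 + 1), so t ≡ 7·3 = 21 ≡ 3 (mod 9).
    Then x = 41 + 85·3 = 296, valid modulo lcm(85, 9) = 765: x ≡ 296 (mod 765).
  Combine with x ≡ 3 (mod 11); new modulus lcm = 8415.
    Write x = 296 + 765·t and substitute into x ≡ 3 (mod 11): 765·t ≡ 3 − 296 = -293 (mod 11).
    Reduce coefficients mod 11: 6·t ≡ 4 (mod 11).
    The inverse of 6 mod 11 is 2 (since 6·2 = 12 = 1·11 + 1), so t ≡ 2·4 = 8 ≡ 8 (mod 11).
    Then x = 296 + 765·8 = 6416, valid modulo lcm(765, 11) = 8415: x ≡ 6416 (mod 8415).
Verify against each original: 6416 mod 5 = 1, 6416 mod 17 = 7, 6416 mod 9 = 8, 6416 mod 11 = 3.

x ≡ 6416 (mod 8415).


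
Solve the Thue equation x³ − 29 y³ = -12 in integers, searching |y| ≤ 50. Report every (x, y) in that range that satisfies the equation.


The equation is x³ - 29y³ = -12. For fixed y, x³ = 29·y³ − 12, so a solution requires the RHS to be a perfect cube.
Strategy: iterate y from -50 to 50, compute RHS = 29·y³ − 12, and check whether it is a (positive or negative) perfect cube.
Check small values of y:
  y = 0: RHS = -12 is not a perfect cube.
  y = 1: RHS = 17 is not a perfect cube.
  y = -1: RHS = -41 is not a perfect cube.
  y = 2: RHS = 220 is not a perfect cube.
  y = -2: RHS = -244 is not a perfect cube.
  y = 3: RHS = 771 is not a perfect cube.
  y = -3: RHS = -795 is not a perfect cube.
Continuing the search up to |y| = 50 finds no solutions either.
No (x, y) in the scanned range satisfies the equation.

No integer solutions with |y| ≤ 50.


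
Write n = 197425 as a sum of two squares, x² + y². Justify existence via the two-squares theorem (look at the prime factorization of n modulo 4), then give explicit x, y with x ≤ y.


Step 1: Factor n = 197425 = 5^2 · 53 · 149.
Step 2: Check the mod-4 condition on each prime factor: 5 ≡ 1 (mod 4), exponent 2; 53 ≡ 1 (mod 4), exponent 1; 149 ≡ 1 (mod 4), exponent 1.
All primes ≡ 3 (mod 4) appear to even exponent (or don't appear), so by the two-squares theorem n IS expressible as a sum of two squares.
Step 3: Build a representation. Group n = k² · m with k = 5 and m = 53 · 149 = 7897 (a product of primes ≡ 1 (mod 4)); a representation of m scales to one of n via (k·x)² + (k·y)² = k²(x² + y²). Each prime p ≡ 1 (mod 4) is itself a sum of two squares; find a² by testing p − a² for a perfect square:
  53: 53 − 1² = 52, 53 − 2² = 49 = 7² ⇒ 53 = 2² + 7².
  149: 149 − 1² = 148, 149 − 2² = 145, 149 − 3² = 140, 149 − 4² = 133, 149 − 5² = 124, 149 − 6² = 113, 149 − 7² = 100 = 10² ⇒ 149 = 7² + 10².
  Combine using the Brahmagupta–Fibonacci identity (a² + b²)(c² + d²) = (ac − bd)² + (ad + bc)² = (ac + bd)² + (ad − bc)²:
  53 · 149 = 7897: from (2² + 7²)(7² + 10²), take (2·7 − 7·10, 2·10 + 7·7) = (14 − 70, 20 + 49) = (-56, 69); dropping signs (only squares matter) gives (56, 69); check 56² + 69² = 3136 + 4761 = 7897 ✓.
  Scale by k = 5: (5·56, 5·69) = (280, 345).
Step 4: Order so x ≤ y and verify: 280² + 345² = 78400 + 119025 = 197425 = n. ✓

n = 197425 = 280² + 345² (one valid representation with x ≤ y).


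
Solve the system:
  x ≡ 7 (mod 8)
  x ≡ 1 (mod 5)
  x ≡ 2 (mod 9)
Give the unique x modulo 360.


Moduli 8, 5, 9 are pairwise coprime; by CRT there is a unique solution modulo M = 8 · 5 · 9 = 360.
Solve pairwise, accumulating the modulus:
  Start with x ≡ 7 (mod 8).
  Combine with x ≡ 1 (mod 5): since gcd(8, 5) = 1, we get a unique residue mod 40.
    Write x = 7 + 8·t and substitute into x ≡ 1 (mod 5): 8·t ≡ 1 − 7 = -6 (mod 5).
    Reduce coefficients mod 5: 3·t ≡ 4 (mod 5).
    The inverse of 3 mod 5 is 2 (since 3·2 = 6 = 1·5 + 1), so t ≡ 2·4 = 8 ≡ 3 (mod 5).
    Then x = 7 + 8·3 = 31, valid modulo lcm(8, 5) = 40: x ≡ 31 (mod 40).
  Combine with x ≡ 2 (mod 9): since gcd(40, 9) = 1, we get a unique residue mod 360.
    Write x = 31 + 40·t and substitute into x ≡ 2 (mod 9): 40·t ≡ 2 − 31 = -29 (mod 9).
    Reduce coefficients mod 9: 4·t ≡ 7 (mod 9).
    The inverse of 4 mod 9 is 7 (since 4·7 = 28 = 3·9 + 1), so t ≡ 7·7 = 49 ≡ 4 (mod 9).
    Then x = 31 + 40·4 = 191, valid modulo lcm(40, 9) = 360: x ≡ 191 (mod 360).
Verify: 191 mod 8 = 7 ✓, 191 mod 5 = 1 ✓, 191 mod 9 = 2 ✓.

x ≡ 191 (mod 360).


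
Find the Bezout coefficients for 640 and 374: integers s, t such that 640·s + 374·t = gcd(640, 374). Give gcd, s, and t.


Euclidean algorithm on (640, 374) — divide until remainder is 0:
  640 = 1 · 374 + 266
  374 = 1 · 266 + 108
  266 = 2 · 108 + 50
  108 = 2 · 50 + 8
  50 = 6 · 8 + 2
  8 = 4 · 2 + 0
gcd(640, 374) = 2.
Track Bezout coefficients alongside the remainders: start with r₀ = 640 = a·1 + b·0 (s = 1, t = 0) and r₁ = 374 = a·0 + b·1 (s = 0, t = 1); each new remainder r_{k+1} = r_{k-1} − q_k·r_k inherits s_{k+1} = s_{k-1} − q_k·s_k, t_{k+1} = t_{k-1} − q_k·t_k, so r_k = a·s_k + b·t_k at every step:
  q = 1: r = 266, s = 1 − 1·0 = 1, t = 0 − 1·1 = -1  (check: 640·1 + 374·(-1) = 266)
  q = 1: r = 108, s = 0 − 1·1 = -1, t = 1 − 1·(-1) = 2  (check: 640·(-1) + 374·2 = 108)
  q = 2: r = 50, s = 1 − 2·(-1) = 3, t = -1 − 2·2 = -5  (check: 640·3 + 374·(-5) = 50)
  q = 2: r = 8, s = -1 − 2·3 = -7, t = 2 − 2·(-5) = 12  (check: 640·(-7) + 374·12 = 8)
  q = 6: r = 2, s = 3 − 6·(-7) = 45, t = -5 − 6·12 = -77  (check: 640·45 + 374·(-77) = 2)
The row with r = 2 (the gcd) gives the Bezout coefficients s = 45, t = -77.
Result: 640 · (45) + 374 · (-77) = 2.

gcd(640, 374) = 2; s = 45, t = -77 (check: 640·45 + 374·(-77) = 2).


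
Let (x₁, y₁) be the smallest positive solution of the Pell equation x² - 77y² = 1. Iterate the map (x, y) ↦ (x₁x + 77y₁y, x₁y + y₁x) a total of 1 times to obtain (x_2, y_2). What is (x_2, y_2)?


Step 1: Find the fundamental solution (x₁, y₁) of x² - 77y² = 1.
  Expand √77 as a continued fraction. a₀ = ⌊√77⌋ = 8; iterate m_{k+1} = d_k·a_k − m_k, d_{k+1} = (77 − m_{k+1}²)/d_k, a_{k+1} = ⌊(a₀ + m_{k+1})/d_{k+1}⌋ (starting m₀ = 0, d₀ = 1), with convergents p_k = a_k·p_{k-1} + p_{k-2}, q_k = a_k·q_{k-1} + q_{k-2} (p₋₁ = 1, q₋₁ = 0):
  k = 0: a₀ = 8; p₀/q₀ = 8/1; p₀² − 77·q₀² = 64 − 77 = -13.
  k = 1: m = 8, d = 13, a = ⌊(8 + 8)/13⌋ = 1; p/q = (1·8 + 1)/(1·1 + 0) = 9/1; p² − 77·q² = 81 − 77 = 4.
  k = 2: m = 5, d = 4, a = ⌊(8 + 5)/4⌋ = 3; p/q = (3·9 + 8)/(3·1 + 1) = 35/4; p² − 77·q² = 1225 − 1232 = -7.
  k = 3: m = 7, d = 7, a = ⌊(8 + 7)/7⌋ = 2; p/q = (2·35 + 9)/(2·4 + 1) = 79/9; p² − 77·q² = 6241 − 6237 = 4.
  k = 4: m = 7, d = 4, a = ⌊(8 + 7)/4⌋ = 3; p/q = (3·79 + 35)/(3·9 + 4) = 272/31; p² − 77·q² = 73984 − 73997 = -13.
  k = 5: m = 5, d = 13, a = ⌊(8 + 5)/13⌋ = 1; p/q = (1·272 + 79)/(1·31 + 9) = 351/40; p² − 77·q² = 123201 − 123200 = 1.
  The first convergent with p² − 77·q² = 1 gives the fundamental solution (x₁, y₁) = (351, 40).
Step 2: Apply the recurrence (x_{n+1}, y_{n+1}) = (x₁x_n + 77y₁y_n, x₁y_n + y₁x_n) repeatedly.
  From (x_1, y_1) = (351, 40): x_2 = 351·351 + 77·40·40 = 246401; y_2 = 351·40 + 40·351 = 28080.
Step 3: Verify x_2² - 77·y_2² = 60713452801 - 60713452800 = 1 (should be 1). ✓

(x_1, y_1) = (351, 40); (x_2, y_2) = (246401, 28080).


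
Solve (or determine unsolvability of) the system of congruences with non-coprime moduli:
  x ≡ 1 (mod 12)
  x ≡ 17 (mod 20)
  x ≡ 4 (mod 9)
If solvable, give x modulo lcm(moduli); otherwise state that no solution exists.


Moduli 12, 20, 9 are not pairwise coprime, so CRT works modulo lcm(m_i) when all pairwise compatibility conditions hold.
Pairwise compatibility: gcd(m_i, m_j) must divide a_i - a_j for every pair.
Merge one congruence at a time:
  Start: x ≡ 1 (mod 12).
  Combine with x ≡ 17 (mod 20): gcd(12, 20) = 4; 17 - 1 = 16, which IS divisible by 4, so compatible.
    Write x = 1 + 12·t and substitute into x ≡ 17 (mod 20): 12·t ≡ 17 − 1 = 16 (mod 20).
    Divide the congruence (and modulus) by g = 4: 3·t ≡ 4 (mod 5).
    The inverse of 3 mod 5 is 2 (since 3·2 = 6 = 1·5 + 1), so t ≡ 2·4 = 8 ≡ 3 (mod 5).
    Then x = 1 + 12·3 = 37, valid modulo lcm(12, 20) = 60: x ≡ 37 (mod 60).
  Combine with x ≡ 4 (mod 9): gcd(60, 9) = 3; 4 - 37 = -33, which IS divisible by 3, so compatible.
    Write x = 37 + 60·t and substitute into x ≡ 4 (mod 9): 60·t ≡ 4 − 37 = -33 (mod 9).
    Divide the congruence (and modulus) by g = 3: 20·t ≡ -11 (mod 3).
    Reduce coefficients mod 3: 2·t ≡ 1 (mod 3).
    The inverse of 2 mod 3 is 2 (since 2·2 = 4 = 1·3 + 1), so t ≡ 2·1 = 2 ≡ 2 (mod 3).
    Then x = 37 + 60·2 = 157, valid modulo lcm(60, 9) = 180: x ≡ 157 (mod 180).
Verify: 157 mod 12 = 1, 157 mod 20 = 17, 157 mod 9 = 4.

x ≡ 157 (mod 180).


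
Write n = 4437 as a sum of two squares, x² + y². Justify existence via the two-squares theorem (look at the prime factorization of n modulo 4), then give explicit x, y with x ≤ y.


Step 1: Factor n = 4437 = 3^2 · 17 · 29.
Step 2: Check the mod-4 condition on each prime factor: 3 ≡ 3 (mod 4), exponent 2 (must be even); 17 ≡ 1 (mod 4), exponent 1; 29 ≡ 1 (mod 4), exponent 1.
All primes ≡ 3 (mod 4) appear to even exponent (or don't appear), so by the two-squares theorem n IS expressible as a sum of two squares.
Step 3: Build a representation. Group n = k² · m with k = 3 and m = 17 · 29 = 493 (a product of primes ≡ 1 (mod 4)); a representation of m scales to one of n via (k·x)² + (k·y)² = k²(x² + y²). Each prime p ≡ 1 (mod 4) is itself a sum of two squares; find a² by testing p − a² for a perfect square:
  17: 17 − 1² = 16 = 4² ⇒ 17 = 1² + 4².
  29: 29 − 1² = 28, 29 − 2² = 25 = 5² ⇒ 29 = 2² + 5².
  Combine using the Brahmagupta–Fibonacci identity (a² + b²)(c² + d²) = (ac − bd)² + (ad + bc)² = (ac + bd)² + (ad − bc)²:
  17 · 29 = 493: from (1² + 4²)(2² + 5²), take (1·2 − 4·5, 1·5 + 4·2) = (2 − 20, 5 + 8) = (-18, 13); dropping signs (only squares matter) gives (18, 13); check 18² + 13² = 324 + 169 = 493 ✓.
  Scale by k = 3: (3·18, 3·13) = (54, 39).
Step 4: Order so x ≤ y and verify: 39² + 54² = 1521 + 2916 = 4437 = n. ✓

n = 4437 = 39² + 54² (one valid representation with x ≤ y).


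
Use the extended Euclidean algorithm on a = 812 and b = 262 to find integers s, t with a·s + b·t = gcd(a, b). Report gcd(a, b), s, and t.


Euclidean algorithm on (812, 262) — divide until remainder is 0:
  812 = 3 · 262 + 26
  262 = 10 · 26 + 2
  26 = 13 · 2 + 0
gcd(812, 262) = 2.
Track Bezout coefficients alongside the remainders: start with r₀ = 812 = a·1 + b·0 (s = 1, t = 0) and r₁ = 262 = a·0 + b·1 (s = 0, t = 1); each new remainder r_{k+1} = r_{k-1} − q_k·r_k inherits s_{k+1} = s_{k-1} − q_k·s_k, t_{k+1} = t_{k-1} − q_k·t_k, so r_k = a·s_k + b·t_k at every step:
  q = 3: r = 26, s = 1 − 3·0 = 1, t = 0 − 3·1 = -3  (check: 812·1 + 262·(-3) = 26)
  q = 10: r = 2, s = 0 − 10·1 = -10, t = 1 − 10·(-3) = 31  (check: 812·(-10) + 262·31 = 2)
The row with r = 2 (the gcd) gives the Bezout coefficients s = -10, t = 31.
Result: 812 · (-10) + 262 · (31) = 2.

gcd(812, 262) = 2; s = -10, t = 31 (check: 812·(-10) + 262·31 = 2).


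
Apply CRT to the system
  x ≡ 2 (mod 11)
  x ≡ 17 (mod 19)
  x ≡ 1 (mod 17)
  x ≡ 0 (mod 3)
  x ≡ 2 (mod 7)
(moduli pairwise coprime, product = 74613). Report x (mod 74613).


Product of moduli M = 11 · 19 · 17 · 3 · 7 = 74613.
Merge one congruence at a time:
  Start: x ≡ 2 (mod 11).
  Combine with x ≡ 17 (mod 19); new modulus lcm = 209.
    Write x = 2 + 11·t and substitute into x ≡ 17 (mod 19): 11·t ≡ 17 − 2 = 15 (mod 19).
    The inverse of 11 mod 19 is 7 (since 11·7 = 77 = 4·19 + 1), so t ≡ 7·15 = 105 ≡ 10 (mod 19).
    Then x = 2 + 11·10 = 112, valid modulo lcm(11, 19) = 209: x ≡ 112 (mod 209).
  Combine with x ≡ 1 (mod 17); new modulus lcm = 3553.
    Write x = 112 + 209·t and substitute into x ≡ 1 (mod 17): 209·t ≡ 1 − 112 = -111 (mod 17).
    Reduce coefficients mod 17: 5·t ≡ 8 (mod 17).
    The inverse of 5 mod 17 is 7 (since 5·7 = 35 = 2·17 + 1), so t ≡ 7·8 = 56 ≡ 5 (mod 17).
    Then x = 112 + 209·5 = 1157, valid modulo lcm(209, 17) = 3553: x ≡ 1157 (mod 3553).
  Combine with x ≡ 0 (mod 3); new modulus lcm = 10659.
    Write x = 1157 + 3553·t and substitute into x ≡ 0 (mod 3): 3553·t ≡ 0 − 1157 = -1157 (mod 3).
    Reduce coefficients mod 3: 1·t ≡ 1 (mod 3).
    So t ≡ 1 (mod 3).
    Then x = 1157 + 3553·1 = 4710, valid modulo lcm(3553, 3) = 10659: x ≡ 4710 (mod 10659).
  Combine with x ≡ 2 (mod 7); new modulus lcm = 74613.
    Write x = 4710 + 10659·t and substitute into x ≡ 2 (mod 7): 10659·t ≡ 2 − 4710 = -4708 (mod 7).
    Reduce coefficients mod 7: 5·t ≡ 3 (mod 7).
    The inverse of 5 mod 7 is 3 (since 5·3 = 15 = 2·7 + 1), so t ≡ 3·3 = 9 ≡ 2 (mod 7).
    Then x = 4710 + 10659·2 = 26028, valid modulo lcm(10659, 7) = 74613: x ≡ 26028 (mod 74613).
Verify against each original: 26028 mod 11 = 2, 26028 mod 19 = 17, 26028 mod 17 = 1, 26028 mod 3 = 0, 26028 mod 7 = 2.

x ≡ 26028 (mod 74613).


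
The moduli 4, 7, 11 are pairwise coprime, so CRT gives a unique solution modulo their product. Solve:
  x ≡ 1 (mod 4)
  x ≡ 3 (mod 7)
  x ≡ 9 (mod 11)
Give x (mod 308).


Moduli 4, 7, 11 are pairwise coprime; by CRT there is a unique solution modulo M = 4 · 7 · 11 = 308.
Solve pairwise, accumulating the modulus:
  Start with x ≡ 1 (mod 4).
  Combine with x ≡ 3 (mod 7): since gcd(4, 7) = 1, we get a unique residue mod 28.
    Write x = 1 + 4·t and substitute into x ≡ 3 (mod 7): 4·t ≡ 3 − 1 = 2 (mod 7).
    The inverse of 4 mod 7 is 2 (since 4·2 = 8 = 1·7 + 1), so t ≡ 2·2 = 4 ≡ 4 (mod 7).
    Then x = 1 + 4·4 = 17, valid modulo lcm(4, 7) = 28: x ≡ 17 (mod 28).
  Combine with x ≡ 9 (mod 11): since gcd(28, 11) = 1, we get a unique residue mod 308.
    Write x = 17 + 28·t and substitute into x ≡ 9 (mod 11): 28·t ≡ 9 − 17 = -8 (mod 11).
    Reduce coefficients mod 11: 6·t ≡ 3 (mod 11).
    The inverse of 6 mod 11 is 2 (since 6·2 = 12 = 1·11 + 1), so t ≡ 2·3 = 6 ≡ 6 (mod 11).
    Then x = 17 + 28·6 = 185, valid modulo lcm(28, 11) = 308: x ≡ 185 (mod 308).
Verify: 185 mod 4 = 1 ✓, 185 mod 7 = 3 ✓, 185 mod 11 = 9 ✓.

x ≡ 185 (mod 308).


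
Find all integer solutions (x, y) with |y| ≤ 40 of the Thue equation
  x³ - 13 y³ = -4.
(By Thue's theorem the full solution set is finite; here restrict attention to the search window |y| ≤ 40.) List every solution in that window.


The equation is x³ - 13y³ = -4. For fixed y, x³ = 13·y³ − 4, so a solution requires the RHS to be a perfect cube.
Strategy: iterate y from -40 to 40, compute RHS = 13·y³ − 4, and check whether it is a (positive or negative) perfect cube.
Check small values of y:
  y = 0: RHS = -4 is not a perfect cube.
  y = 1: RHS = 9 is not a perfect cube.
  y = -1: RHS = -17 is not a perfect cube.
  y = 2: RHS = 100 is not a perfect cube.
  y = -2: RHS = -108 is not a perfect cube.
  y = 3: RHS = 347 is not a perfect cube.
  y = -3: RHS = -355 is not a perfect cube.
Continuing the search up to |y| = 40 finds no solutions either.
No (x, y) in the scanned range satisfies the equation.

No integer solutions with |y| ≤ 40.


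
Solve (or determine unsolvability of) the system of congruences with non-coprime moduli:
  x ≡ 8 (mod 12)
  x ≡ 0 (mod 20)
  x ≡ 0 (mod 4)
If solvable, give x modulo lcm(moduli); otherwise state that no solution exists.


Moduli 12, 20, 4 are not pairwise coprime, so CRT works modulo lcm(m_i) when all pairwise compatibility conditions hold.
Pairwise compatibility: gcd(m_i, m_j) must divide a_i - a_j for every pair.
Merge one congruence at a time:
  Start: x ≡ 8 (mod 12).
  Combine with x ≡ 0 (mod 20): gcd(12, 20) = 4; 0 - 8 = -8, which IS divisible by 4, so compatible.
    Write x = 8 + 12·t and substitute into x ≡ 0 (mod 20): 12·t ≡ 0 − 8 = -8 (mod 20).
    Divide the congruence (and modulus) by g = 4: 3·t ≡ -2 (mod 5).
    Reduce coefficients mod 5: 3·t ≡ 3 (mod 5).
    The inverse of 3 mod 5 is 2 (since 3·2 = 6 = 1·5 + 1), so t ≡ 2·3 = 6 ≡ 1 (mod 5).
    Then x = 8 + 12·1 = 20, valid modulo lcm(12, 20) = 60: x ≡ 20 (mod 60).
  Combine with x ≡ 0 (mod 4): gcd(60, 4) = 4; 0 - 20 = -20, which IS divisible by 4, so compatible.
    Write x = 20 + 60·t and substitute into x ≡ 0 (mod 4): 60·t ≡ 0 − 20 = -20 (mod 4).
    Divide the congruence (and modulus) by g = 4: 15·t ≡ -5 (mod 1).
    Modulo 1 every t works; take t = 0.
    Then x = 20 + 60·0 = 20, valid modulo lcm(60, 4) = 60: x ≡ 20 (mod 60).
Verify: 20 mod 12 = 8, 20 mod 20 = 0, 20 mod 4 = 0.

x ≡ 20 (mod 60).


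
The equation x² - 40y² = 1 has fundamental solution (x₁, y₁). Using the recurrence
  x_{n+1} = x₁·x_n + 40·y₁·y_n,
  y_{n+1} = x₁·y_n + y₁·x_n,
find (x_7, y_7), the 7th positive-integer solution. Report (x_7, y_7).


Step 1: Find the fundamental solution (x₁, y₁) of x² - 40y² = 1.
  Expand √40 as a continued fraction. a₀ = ⌊√40⌋ = 6; iterate m_{k+1} = d_k·a_k − m_k, d_{k+1} = (40 − m_{k+1}²)/d_k, a_{k+1} = ⌊(a₀ + m_{k+1})/d_{k+1}⌋ (starting m₀ = 0, d₀ = 1), with convergents p_k = a_k·p_{k-1} + p_{k-2}, q_k = a_k·q_{k-1} + q_{k-2} (p₋₁ = 1, q₋₁ = 0):
  k = 0: a₀ = 6; p₀/q₀ = 6/1; p₀² − 40·q₀² = 36 − 40 = -4.
  k = 1: m = 6, d = 4, a = ⌊(6 + 6)/4⌋ = 3; p/q = (3·6 + 1)/(3·1 + 0) = 19/3; p² − 40·q² = 361 − 360 = 1.
  The first convergent with p² − 40·q² = 1 gives the fundamental solution (x₁, y₁) = (19, 3).
Step 2: Apply the recurrence (x_{n+1}, y_{n+1}) = (x₁x_n + 40y₁y_n, x₁y_n + y₁x_n) repeatedly.
  From (x_1, y_1) = (19, 3): x_2 = 19·19 + 40·3·3 = 721; y_2 = 19·3 + 3·19 = 114.
  From (x_2, y_2) = (721, 114): x_3 = 19·721 + 40·3·114 = 27379; y_3 = 19·114 + 3·721 = 4329.
  From (x_3, y_3) = (27379, 4329): x_4 = 19·27379 + 40·3·4329 = 1039681; y_4 = 19·4329 + 3·27379 = 164388.
  From (x_4, y_4) = (1039681, 164388): x_5 = 19·1039681 + 40·3·164388 = 39480499; y_5 = 19·164388 + 3·1039681 = 6242415.
  From (x_5, y_5) = (39480499, 6242415): x_6 = 19·39480499 + 40·3·6242415 = 1499219281; y_6 = 19·6242415 + 3·39480499 = 237047382.
  From (x_6, y_6) = (1499219281, 237047382): x_7 = 19·1499219281 + 40·3·237047382 = 56930852179; y_7 = 19·237047382 + 3·1499219281 = 9001558101.
Step 3: Verify x_7² - 40·y_7² = 3241121929827149048041 - 3241121929827149048040 = 1 (should be 1). ✓

(x_1, y_1) = (19, 3); (x_7, y_7) = (56930852179, 9001558101).


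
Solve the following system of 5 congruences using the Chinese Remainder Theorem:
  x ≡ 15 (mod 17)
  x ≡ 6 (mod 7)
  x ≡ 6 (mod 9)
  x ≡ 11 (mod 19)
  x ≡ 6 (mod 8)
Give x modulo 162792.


Product of moduli M = 17 · 7 · 9 · 19 · 8 = 162792.
Merge one congruence at a time:
  Start: x ≡ 15 (mod 17).
  Combine with x ≡ 6 (mod 7); new modulus lcm = 119.
    Write x = 15 + 17·t and substitute into x ≡ 6 (mod 7): 17·t ≡ 6 − 15 = -9 (mod 7).
    Reduce coefficients mod 7: 3·t ≡ 5 (mod 7).
    The inverse of 3 mod 7 is 5 (since 3·5 = 15 = 2·7 + 1), so t ≡ 5·5 = 25 ≡ 4 (mod 7).
    Then x = 15 + 17·4 = 83, valid modulo lcm(17, 7) = 119: x ≡ 83 (mod 119).
  Combine with x ≡ 6 (mod 9); new modulus lcm = 1071.
    Write x = 83 + 119·t and substitute into x ≡ 6 (mod 9): 119·t ≡ 6 − 83 = -77 (mod 9).
    Reduce coefficients mod 9: 2·t ≡ 4 (mod 9).
    The inverse of 2 mod 9 is 5 (since 2·5 = 10 = 1·9 + 1), so t ≡ 5·4 = 20 ≡ 2 (mod 9).
    Then x = 83 + 119·2 = 321, valid modulo lcm(119, 9) = 1071: x ≡ 321 (mod 1071).
  Combine with x ≡ 11 (mod 19); new modulus lcm = 20349.
    Write x = 321 + 1071·t and substitute into x ≡ 11 (mod 19): 1071·t ≡ 11 − 321 = -310 (mod 19).
    Reduce coefficients mod 19: 7·t ≡ 13 (mod 19).
    The inverse of 7 mod 19 is 11 (since 7·11 = 77 = 4·19 + 1), so t ≡ 11·13 = 143 ≡ 10 (mod 19).
    Then x = 321 + 1071·10 = 11031, valid modulo lcm(1071, 19) = 20349: x ≡ 11031 (mod 20349).
  Combine with x ≡ 6 (mod 8); new modulus lcm = 162792.
    Write x = 11031 + 20349·t and substitute into x ≡ 6 (mod 8): 20349·t ≡ 6 − 11031 = -11025 (mod 8).
    Reduce coefficients mod 8: 5·t ≡ 7 (mod 8).
    The inverse of 5 mod 8 is 5 (since 5·5 = 25 = 3·8 + 1), so t ≡ 5·7 = 35 ≡ 3 (mod 8).
    Then x = 11031 + 20349·3 = 72078, valid modulo lcm(20349, 8) = 162792: x ≡ 72078 (mod 162792).
Verify against each original: 72078 mod 17 = 15, 72078 mod 7 = 6, 72078 mod 9 = 6, 72078 mod 19 = 11, 72078 mod 8 = 6.

x ≡ 72078 (mod 162792).


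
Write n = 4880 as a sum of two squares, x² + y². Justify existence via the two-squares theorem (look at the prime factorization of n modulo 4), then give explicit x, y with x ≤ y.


Step 1: Factor n = 4880 = 2^4 · 5 · 61.
Step 2: Check the mod-4 condition on each prime factor: 2 = 2 (special); 5 ≡ 1 (mod 4), exponent 1; 61 ≡ 1 (mod 4), exponent 1.
All primes ≡ 3 (mod 4) appear to even exponent (or don't appear), so by the two-squares theorem n IS expressible as a sum of two squares.
Step 3: Build a representation. Group n = k² · m with k = 4 and m = 5 · 61 = 305 (a product of primes ≡ 1 (mod 4)); a representation of m scales to one of n via (k·x)² + (k·y)² = k²(x² + y²). Each prime p ≡ 1 (mod 4) is itself a sum of two squares; find a² by testing p − a² for a perfect square:
  5: 5 − 1² = 4 = 2² ⇒ 5 = 1² + 2².
  61: 61 − 1² = 60, 61 − 2² = 57, 61 − 3² = 52, 61 − 4² = 45, 61 − 5² = 36 = 6² ⇒ 61 = 5² + 6².
  Combine using the Brahmagupta–Fibonacci identity (a² + b²)(c² + d²) = (ac − bd)² + (ad + bc)² = (ac + bd)² + (ad − bc)²:
  5 · 61 = 305: from (1² + 2²)(5² + 6²), take (1·5 − 2·6, 1·6 + 2·5) = (5 − 12, 6 + 10) = (-7, 16); dropping signs (only squares matter) gives (7, 16); check 7² + 16² = 49 + 256 = 305 ✓.
  Scale by k = 4: (4·7, 4·16) = (28, 64).
Step 4: Order so x ≤ y and verify: 28² + 64² = 784 + 4096 = 4880 = n. ✓

n = 4880 = 28² + 64² (one valid representation with x ≤ y).
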